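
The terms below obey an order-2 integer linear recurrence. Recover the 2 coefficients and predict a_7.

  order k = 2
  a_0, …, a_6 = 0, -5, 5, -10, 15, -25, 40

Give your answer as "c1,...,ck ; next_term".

-1,1 ; -65

  a_2 = -1·-5 + 1·0 = 5
  a_3 = -1·5 + 1·-5 = -10
  a_4 = -1·-10 + 1·5 = 15
  a_5 = -1·15 + 1·-10 = -25
  a_6 = -1·-25 + 1·15 = 40
  a_7 = -1·40 + 1·-25 = -65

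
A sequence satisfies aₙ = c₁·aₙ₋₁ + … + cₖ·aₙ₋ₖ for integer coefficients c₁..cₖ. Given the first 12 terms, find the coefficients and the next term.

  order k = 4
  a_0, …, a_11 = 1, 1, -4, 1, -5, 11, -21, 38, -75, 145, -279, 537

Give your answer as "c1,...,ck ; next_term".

  a_4 = -1·1 + 1·-4 + -1·1 + 1·1 = -5
  a_5 = -1·-5 + 1·1 + -1·-4 + 1·1 = 11
  a_6 = -1·11 + 1·-5 + -1·1 + 1·-4 = -21
  a_7 = -1·-21 + 1·11 + -1·-5 + 1·1 = 38
  a_8 = -1·38 + 1·-21 + -1·11 + 1·-5 = -75
  a_9 = -1·-75 + 1·38 + -1·-21 + 1·11 = 145
  a_10 = -1·145 + 1·-75 + -1·38 + 1·-21 = -279
  a_11 = -1·-279 + 1·145 + -1·-75 + 1·38 = 537
  a_12 = -1·537 + 1·-279 + -1·145 + 1·-75 = -1036

-1,1,-1,1 ; -1036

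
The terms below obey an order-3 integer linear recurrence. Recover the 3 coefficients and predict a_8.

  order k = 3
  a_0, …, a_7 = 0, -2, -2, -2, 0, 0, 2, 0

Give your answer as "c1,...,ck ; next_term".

0,1,-1 ; 2

  a_3 = 0·-2 + 1·-2 + -1·0 = -2
  a_4 = 0·-2 + 1·-2 + -1·-2 = 0
  a_5 = 0·0 + 1·-2 + -1·-2 = 0
  a_6 = 0·0 + 1·0 + -1·-2 = 2
  a_7 = 0·2 + 1·0 + -1·0 = 0
  a_8 = 0·0 + 1·2 + -1·0 = 2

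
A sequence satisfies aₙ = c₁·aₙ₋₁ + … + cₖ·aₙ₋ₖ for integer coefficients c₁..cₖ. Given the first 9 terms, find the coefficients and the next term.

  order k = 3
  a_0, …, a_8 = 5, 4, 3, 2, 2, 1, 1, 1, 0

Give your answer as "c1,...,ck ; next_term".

-1,0,1 ; 1

  a_3 = -1·3 + 0·4 + 1·5 = 2
  a_4 = -1·2 + 0·3 + 1·4 = 2
  a_5 = -1·2 + 0·2 + 1·3 = 1
  a_6 = -1·1 + 0·2 + 1·2 = 1
  a_7 = -1·1 + 0·1 + 1·2 = 1
  a_8 = -1·1 + 0·1 + 1·1 = 0
  a_9 = -1·0 + 0·1 + 1·1 = 1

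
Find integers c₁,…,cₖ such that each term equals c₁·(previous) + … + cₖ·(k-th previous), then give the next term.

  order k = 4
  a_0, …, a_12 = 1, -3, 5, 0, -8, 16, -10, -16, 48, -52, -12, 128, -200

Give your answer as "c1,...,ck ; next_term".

  a_4 = 0·0 + 0·5 + 2·-3 + -2·1 = -8
  a_5 = 0·-8 + 0·0 + 2·5 + -2·-3 = 16
  a_6 = 0·16 + 0·-8 + 2·0 + -2·5 = -10
  a_7 = 0·-10 + 0·16 + 2·-8 + -2·0 = -16
  a_8 = 0·-16 + 0·-10 + 2·16 + -2·-8 = 48
  a_9 = 0·48 + 0·-16 + 2·-10 + -2·16 = -52
  a_10 = 0·-52 + 0·48 + 2·-16 + -2·-10 = -12
  a_11 = 0·-12 + 0·-52 + 2·48 + -2·-16 = 128
  a_12 = 0·128 + 0·-12 + 2·-52 + -2·48 = -200
  a_13 = 0·-200 + 0·128 + 2·-12 + -2·-52 = 80

0,0,2,-2 ; 80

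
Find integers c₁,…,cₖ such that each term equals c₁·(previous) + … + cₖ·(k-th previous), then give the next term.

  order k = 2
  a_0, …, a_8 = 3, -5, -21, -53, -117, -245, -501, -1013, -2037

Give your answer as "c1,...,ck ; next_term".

  a_2 = 3·-5 + -2·3 = -21
  a_3 = 3·-21 + -2·-5 = -53
  a_4 = 3·-53 + -2·-21 = -117
  a_5 = 3·-117 + -2·-53 = -245
  a_6 = 3·-245 + -2·-117 = -501
  a_7 = 3·-501 + -2·-245 = -1013
  a_8 = 3·-1013 + -2·-501 = -2037
  a_9 = 3·-2037 + -2·-1013 = -4085

3,-2 ; -4085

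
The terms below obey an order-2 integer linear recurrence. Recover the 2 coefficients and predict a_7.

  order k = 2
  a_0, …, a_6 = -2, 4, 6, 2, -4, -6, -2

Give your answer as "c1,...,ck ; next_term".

1,-1 ; 4

  a_2 = 1·4 + -1·-2 = 6
  a_3 = 1·6 + -1·4 = 2
  a_4 = 1·2 + -1·6 = -4
  a_5 = 1·-4 + -1·2 = -6
  a_6 = 1·-6 + -1·-4 = -2
  a_7 = 1·-2 + -1·-6 = 4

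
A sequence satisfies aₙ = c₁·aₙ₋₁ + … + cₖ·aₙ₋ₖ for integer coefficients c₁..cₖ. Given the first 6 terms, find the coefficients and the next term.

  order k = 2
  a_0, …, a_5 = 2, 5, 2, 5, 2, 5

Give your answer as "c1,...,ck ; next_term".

0,1 ; 2

  a_2 = 0·5 + 1·2 = 2
  a_3 = 0·2 + 1·5 = 5
  a_4 = 0·5 + 1·2 = 2
  a_5 = 0·2 + 1·5 = 5
  a_6 = 0·5 + 1·2 = 2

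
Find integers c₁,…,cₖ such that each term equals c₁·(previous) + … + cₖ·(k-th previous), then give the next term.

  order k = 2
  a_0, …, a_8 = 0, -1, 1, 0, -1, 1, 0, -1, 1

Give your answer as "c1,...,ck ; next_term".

-1,-1 ; 0

  a_2 = -1·-1 + -1·0 = 1
  a_3 = -1·1 + -1·-1 = 0
  a_4 = -1·0 + -1·1 = -1
  a_5 = -1·-1 + -1·0 = 1
  a_6 = -1·1 + -1·-1 = 0
  a_7 = -1·0 + -1·1 = -1
  a_8 = -1·-1 + -1·0 = 1
  a_9 = -1·1 + -1·-1 = 0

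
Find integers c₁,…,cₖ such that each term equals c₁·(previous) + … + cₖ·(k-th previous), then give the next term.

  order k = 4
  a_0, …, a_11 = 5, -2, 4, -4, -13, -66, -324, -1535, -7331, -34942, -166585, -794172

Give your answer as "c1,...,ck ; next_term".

  a_4 = 4·-4 + 4·4 + -1·-2 + -3·5 = -13
  a_5 = 4·-13 + 4·-4 + -1·4 + -3·-2 = -66
  a_6 = 4·-66 + 4·-13 + -1·-4 + -3·4 = -324
  a_7 = 4·-324 + 4·-66 + -1·-13 + -3·-4 = -1535
  a_8 = 4·-1535 + 4·-324 + -1·-66 + -3·-13 = -7331
  a_9 = 4·-7331 + 4·-1535 + -1·-324 + -3·-66 = -34942
  a_10 = 4·-34942 + 4·-7331 + -1·-1535 + -3·-324 = -166585
  a_11 = 4·-166585 + 4·-34942 + -1·-7331 + -3·-1535 = -794172
  a_12 = 4·-794172 + 4·-166585 + -1·-34942 + -3·-7331 = -3786093

4,4,-1,-3 ; -3786093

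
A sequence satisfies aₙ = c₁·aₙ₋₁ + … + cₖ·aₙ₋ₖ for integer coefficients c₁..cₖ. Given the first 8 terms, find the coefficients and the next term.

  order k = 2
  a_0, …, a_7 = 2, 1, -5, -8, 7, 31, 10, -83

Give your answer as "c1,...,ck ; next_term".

  a_2 = 1·1 + -3·2 = -5
  a_3 = 1·-5 + -3·1 = -8
  a_4 = 1·-8 + -3·-5 = 7
  a_5 = 1·7 + -3·-8 = 31
  a_6 = 1·31 + -3·7 = 10
  a_7 = 1·10 + -3·31 = -83
  a_8 = 1·-83 + -3·10 = -113

1,-3 ; -113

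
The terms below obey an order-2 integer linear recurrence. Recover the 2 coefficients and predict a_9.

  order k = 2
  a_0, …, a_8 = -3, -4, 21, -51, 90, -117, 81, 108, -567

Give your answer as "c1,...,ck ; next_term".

-3,-3 ; 1377

  a_2 = -3·-4 + -3·-3 = 21
  a_3 = -3·21 + -3·-4 = -51
  a_4 = -3·-51 + -3·21 = 90
  a_5 = -3·90 + -3·-51 = -117
  a_6 = -3·-117 + -3·90 = 81
  a_7 = -3·81 + -3·-117 = 108
  a_8 = -3·108 + -3·81 = -567
  a_9 = -3·-567 + -3·108 = 1377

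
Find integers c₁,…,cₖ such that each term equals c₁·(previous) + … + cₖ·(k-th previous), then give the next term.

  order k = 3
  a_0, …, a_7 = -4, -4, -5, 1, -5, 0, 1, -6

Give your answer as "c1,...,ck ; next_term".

  a_3 = -1·-5 + 0·-4 + 1·-4 = 1
  a_4 = -1·1 + 0·-5 + 1·-4 = -5
  a_5 = -1·-5 + 0·1 + 1·-5 = 0
  a_6 = -1·0 + 0·-5 + 1·1 = 1
  a_7 = -1·1 + 0·0 + 1·-5 = -6
  a_8 = -1·-6 + 0·1 + 1·0 = 6

-1,0,1 ; 6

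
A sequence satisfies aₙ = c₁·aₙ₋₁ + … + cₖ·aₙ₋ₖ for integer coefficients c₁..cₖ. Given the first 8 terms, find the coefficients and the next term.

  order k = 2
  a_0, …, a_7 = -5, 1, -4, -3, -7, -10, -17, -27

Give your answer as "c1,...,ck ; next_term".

1,1 ; -44

  a_2 = 1·1 + 1·-5 = -4
  a_3 = 1·-4 + 1·1 = -3
  a_4 = 1·-3 + 1·-4 = -7
  a_5 = 1·-7 + 1·-3 = -10
  a_6 = 1·-10 + 1·-7 = -17
  a_7 = 1·-17 + 1·-10 = -27
  a_8 = 1·-27 + 1·-17 = -44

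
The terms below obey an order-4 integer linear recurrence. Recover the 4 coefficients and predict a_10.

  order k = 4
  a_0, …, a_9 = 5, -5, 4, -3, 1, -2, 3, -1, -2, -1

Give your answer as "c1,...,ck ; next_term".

  a_4 = 0·-3 + -1·4 + 0·-5 + 1·5 = 1
  a_5 = 0·1 + -1·-3 + 0·4 + 1·-5 = -2
  a_6 = 0·-2 + -1·1 + 0·-3 + 1·4 = 3
  a_7 = 0·3 + -1·-2 + 0·1 + 1·-3 = -1
  a_8 = 0·-1 + -1·3 + 0·-2 + 1·1 = -2
  a_9 = 0·-2 + -1·-1 + 0·3 + 1·-2 = -1
  a_10 = 0·-1 + -1·-2 + 0·-1 + 1·3 = 5

0,-1,0,1 ; 5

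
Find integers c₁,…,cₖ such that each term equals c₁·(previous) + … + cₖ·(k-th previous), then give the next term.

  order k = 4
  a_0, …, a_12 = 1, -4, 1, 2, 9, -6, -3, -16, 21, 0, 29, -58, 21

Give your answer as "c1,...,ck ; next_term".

  a_4 = 0·2 + 0·1 + -2·-4 + 1·1 = 9
  a_5 = 0·9 + 0·2 + -2·1 + 1·-4 = -6
  a_6 = 0·-6 + 0·9 + -2·2 + 1·1 = -3
  a_7 = 0·-3 + 0·-6 + -2·9 + 1·2 = -16
  a_8 = 0·-16 + 0·-3 + -2·-6 + 1·9 = 21
  a_9 = 0·21 + 0·-16 + -2·-3 + 1·-6 = 0
  a_10 = 0·0 + 0·21 + -2·-16 + 1·-3 = 29
  a_11 = 0·29 + 0·0 + -2·21 + 1·-16 = -58
  a_12 = 0·-58 + 0·29 + -2·0 + 1·21 = 21
  a_13 = 0·21 + 0·-58 + -2·29 + 1·0 = -58

0,0,-2,1 ; -58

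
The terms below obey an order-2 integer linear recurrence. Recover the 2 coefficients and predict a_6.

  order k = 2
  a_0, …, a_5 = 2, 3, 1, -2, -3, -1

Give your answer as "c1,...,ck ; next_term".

  a_2 = 1·3 + -1·2 = 1
  a_3 = 1·1 + -1·3 = -2
  a_4 = 1·-2 + -1·1 = -3
  a_5 = 1·-3 + -1·-2 = -1
  a_6 = 1·-1 + -1·-3 = 2

1,-1 ; 2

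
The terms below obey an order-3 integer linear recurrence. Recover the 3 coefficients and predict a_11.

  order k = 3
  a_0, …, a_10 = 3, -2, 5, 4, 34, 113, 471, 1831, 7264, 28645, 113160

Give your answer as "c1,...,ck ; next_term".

  a_3 = 3·5 + 4·-2 + -1·3 = 4
  a_4 = 3·4 + 4·5 + -1·-2 = 34
  a_5 = 3·34 + 4·4 + -1·5 = 113
  a_6 = 3·113 + 4·34 + -1·4 = 471
  a_7 = 3·471 + 4·113 + -1·34 = 1831
  a_8 = 3·1831 + 4·471 + -1·113 = 7264
  a_9 = 3·7264 + 4·1831 + -1·471 = 28645
  a_10 = 3·28645 + 4·7264 + -1·1831 = 113160
  a_11 = 3·113160 + 4·28645 + -1·7264 = 446796

3,4,-1 ; 446796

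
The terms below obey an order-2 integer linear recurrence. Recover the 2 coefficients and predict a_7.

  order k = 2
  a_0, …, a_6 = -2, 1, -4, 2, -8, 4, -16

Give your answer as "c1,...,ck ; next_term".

0,2 ; 8

  a_2 = 0·1 + 2·-2 = -4
  a_3 = 0·-4 + 2·1 = 2
  a_4 = 0·2 + 2·-4 = -8
  a_5 = 0·-8 + 2·2 = 4
  a_6 = 0·4 + 2·-8 = -16
  a_7 = 0·-16 + 2·4 = 8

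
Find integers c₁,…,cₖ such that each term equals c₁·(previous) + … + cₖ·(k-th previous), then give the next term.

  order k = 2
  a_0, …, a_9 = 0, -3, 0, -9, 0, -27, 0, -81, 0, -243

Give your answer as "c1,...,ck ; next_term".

0,3 ; 0

  a_2 = 0·-3 + 3·0 = 0
  a_3 = 0·0 + 3·-3 = -9
  a_4 = 0·-9 + 3·0 = 0
  a_5 = 0·0 + 3·-9 = -27
  a_6 = 0·-27 + 3·0 = 0
  a_7 = 0·0 + 3·-27 = -81
  a_8 = 0·-81 + 3·0 = 0
  a_9 = 0·0 + 3·-81 = -243
  a_10 = 0·-243 + 3·0 = 0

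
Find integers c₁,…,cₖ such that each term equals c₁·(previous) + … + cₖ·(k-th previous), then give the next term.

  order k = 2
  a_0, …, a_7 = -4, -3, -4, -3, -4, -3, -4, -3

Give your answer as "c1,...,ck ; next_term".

  a_2 = 0·-3 + 1·-4 = -4
  a_3 = 0·-4 + 1·-3 = -3
  a_4 = 0·-3 + 1·-4 = -4
  a_5 = 0·-4 + 1·-3 = -3
  a_6 = 0·-3 + 1·-4 = -4
  a_7 = 0·-4 + 1·-3 = -3
  a_8 = 0·-3 + 1·-4 = -4

0,1 ; -4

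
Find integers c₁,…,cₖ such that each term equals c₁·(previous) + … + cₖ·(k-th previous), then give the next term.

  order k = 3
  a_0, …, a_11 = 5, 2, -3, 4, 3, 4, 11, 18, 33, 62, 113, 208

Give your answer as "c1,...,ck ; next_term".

  a_3 = 1·-3 + 1·2 + 1·5 = 4
  a_4 = 1·4 + 1·-3 + 1·2 = 3
  a_5 = 1·3 + 1·4 + 1·-3 = 4
  a_6 = 1·4 + 1·3 + 1·4 = 11
  a_7 = 1·11 + 1·4 + 1·3 = 18
  a_8 = 1·18 + 1·11 + 1·4 = 33
  a_9 = 1·33 + 1·18 + 1·11 = 62
  a_10 = 1·62 + 1·33 + 1·18 = 113
  a_11 = 1·113 + 1·62 + 1·33 = 208
  a_12 = 1·208 + 1·113 + 1·62 = 383

1,1,1 ; 383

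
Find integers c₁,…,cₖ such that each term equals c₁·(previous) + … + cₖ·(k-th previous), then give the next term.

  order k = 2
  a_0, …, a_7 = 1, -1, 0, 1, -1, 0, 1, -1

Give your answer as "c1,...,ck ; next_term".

-1,-1 ; 0

  a_2 = -1·-1 + -1·1 = 0
  a_3 = -1·0 + -1·-1 = 1
  a_4 = -1·1 + -1·0 = -1
  a_5 = -1·-1 + -1·1 = 0
  a_6 = -1·0 + -1·-1 = 1
  a_7 = -1·1 + -1·0 = -1
  a_8 = -1·-1 + -1·1 = 0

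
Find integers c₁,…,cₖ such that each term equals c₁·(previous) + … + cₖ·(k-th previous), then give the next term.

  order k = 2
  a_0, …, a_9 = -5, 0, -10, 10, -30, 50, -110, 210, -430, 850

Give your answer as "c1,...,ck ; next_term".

  a_2 = -1·0 + 2·-5 = -10
  a_3 = -1·-10 + 2·0 = 10
  a_4 = -1·10 + 2·-10 = -30
  a_5 = -1·-30 + 2·10 = 50
  a_6 = -1·50 + 2·-30 = -110
  a_7 = -1·-110 + 2·50 = 210
  a_8 = -1·210 + 2·-110 = -430
  a_9 = -1·-430 + 2·210 = 850
  a_10 = -1·850 + 2·-430 = -1710

-1,2 ; -1710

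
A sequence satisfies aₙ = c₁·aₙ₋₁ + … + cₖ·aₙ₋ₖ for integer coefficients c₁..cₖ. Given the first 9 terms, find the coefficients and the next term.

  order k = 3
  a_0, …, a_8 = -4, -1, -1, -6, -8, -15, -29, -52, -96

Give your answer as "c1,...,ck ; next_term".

  a_3 = 1·-1 + 1·-1 + 1·-4 = -6
  a_4 = 1·-6 + 1·-1 + 1·-1 = -8
  a_5 = 1·-8 + 1·-6 + 1·-1 = -15
  a_6 = 1·-15 + 1·-8 + 1·-6 = -29
  a_7 = 1·-29 + 1·-15 + 1·-8 = -52
  a_8 = 1·-52 + 1·-29 + 1·-15 = -96
  a_9 = 1·-96 + 1·-52 + 1·-29 = -177

1,1,1 ; -177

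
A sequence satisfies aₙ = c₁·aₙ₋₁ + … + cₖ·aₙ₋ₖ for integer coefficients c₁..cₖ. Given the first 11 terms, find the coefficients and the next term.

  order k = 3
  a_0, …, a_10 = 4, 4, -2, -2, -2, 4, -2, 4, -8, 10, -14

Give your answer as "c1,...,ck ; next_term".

  a_3 = -1·-2 + 0·4 + -1·4 = -2
  a_4 = -1·-2 + 0·-2 + -1·4 = -2
  a_5 = -1·-2 + 0·-2 + -1·-2 = 4
  a_6 = -1·4 + 0·-2 + -1·-2 = -2
  a_7 = -1·-2 + 0·4 + -1·-2 = 4
  a_8 = -1·4 + 0·-2 + -1·4 = -8
  a_9 = -1·-8 + 0·4 + -1·-2 = 10
  a_10 = -1·10 + 0·-8 + -1·4 = -14
  a_11 = -1·-14 + 0·10 + -1·-8 = 22

-1,0,-1 ; 22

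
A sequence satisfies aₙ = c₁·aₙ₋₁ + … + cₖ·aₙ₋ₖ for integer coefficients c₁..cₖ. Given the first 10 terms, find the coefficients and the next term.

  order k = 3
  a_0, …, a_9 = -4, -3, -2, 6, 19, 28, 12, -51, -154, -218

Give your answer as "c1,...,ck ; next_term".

  a_3 = 2·-2 + -2·-3 + -1·-4 = 6
  a_4 = 2·6 + -2·-2 + -1·-3 = 19
  a_5 = 2·19 + -2·6 + -1·-2 = 28
  a_6 = 2·28 + -2·19 + -1·6 = 12
  a_7 = 2·12 + -2·28 + -1·19 = -51
  a_8 = 2·-51 + -2·12 + -1·28 = -154
  a_9 = 2·-154 + -2·-51 + -1·12 = -218
  a_10 = 2·-218 + -2·-154 + -1·-51 = -77

2,-2,-1 ; -77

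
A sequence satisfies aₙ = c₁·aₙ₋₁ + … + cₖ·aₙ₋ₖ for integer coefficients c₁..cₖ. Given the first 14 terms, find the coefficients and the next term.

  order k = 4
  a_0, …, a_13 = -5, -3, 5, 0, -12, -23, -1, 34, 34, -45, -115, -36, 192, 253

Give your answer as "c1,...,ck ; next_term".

  a_4 = 1·0 + -1·5 + -1·-3 + 2·-5 = -12
  a_5 = 1·-12 + -1·0 + -1·5 + 2·-3 = -23
  a_6 = 1·-23 + -1·-12 + -1·0 + 2·5 = -1
  a_7 = 1·-1 + -1·-23 + -1·-12 + 2·0 = 34
  a_8 = 1·34 + -1·-1 + -1·-23 + 2·-12 = 34
  a_9 = 1·34 + -1·34 + -1·-1 + 2·-23 = -45
  a_10 = 1·-45 + -1·34 + -1·34 + 2·-1 = -115
  a_11 = 1·-115 + -1·-45 + -1·34 + 2·34 = -36
  a_12 = 1·-36 + -1·-115 + -1·-45 + 2·34 = 192
  a_13 = 1·192 + -1·-36 + -1·-115 + 2·-45 = 253
  a_14 = 1·253 + -1·192 + -1·-36 + 2·-115 = -133

1,-1,-1,2 ; -133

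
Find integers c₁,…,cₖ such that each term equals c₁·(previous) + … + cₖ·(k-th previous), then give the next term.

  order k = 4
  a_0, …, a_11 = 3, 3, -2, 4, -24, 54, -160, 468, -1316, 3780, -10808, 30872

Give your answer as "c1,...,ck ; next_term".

-2,2,-2,-2 ; -88288

  a_4 = -2·4 + 2·-2 + -2·3 + -2·3 = -24
  a_5 = -2·-24 + 2·4 + -2·-2 + -2·3 = 54
  a_6 = -2·54 + 2·-24 + -2·4 + -2·-2 = -160
  a_7 = -2·-160 + 2·54 + -2·-24 + -2·4 = 468
  a_8 = -2·468 + 2·-160 + -2·54 + -2·-24 = -1316
  a_9 = -2·-1316 + 2·468 + -2·-160 + -2·54 = 3780
  a_10 = -2·3780 + 2·-1316 + -2·468 + -2·-160 = -10808
  a_11 = -2·-10808 + 2·3780 + -2·-1316 + -2·468 = 30872
  a_12 = -2·30872 + 2·-10808 + -2·3780 + -2·-1316 = -88288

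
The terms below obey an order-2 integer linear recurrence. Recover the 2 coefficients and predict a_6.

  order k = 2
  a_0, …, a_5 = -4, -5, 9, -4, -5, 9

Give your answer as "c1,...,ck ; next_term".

  a_2 = -1·-5 + -1·-4 = 9
  a_3 = -1·9 + -1·-5 = -4
  a_4 = -1·-4 + -1·9 = -5
  a_5 = -1·-5 + -1·-4 = 9
  a_6 = -1·9 + -1·-5 = -4

-1,-1 ; -4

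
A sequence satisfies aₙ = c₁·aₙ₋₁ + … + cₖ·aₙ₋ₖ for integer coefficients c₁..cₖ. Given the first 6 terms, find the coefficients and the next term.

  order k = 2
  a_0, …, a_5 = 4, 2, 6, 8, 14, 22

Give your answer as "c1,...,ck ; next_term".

1,1 ; 36

  a_2 = 1·2 + 1·4 = 6
  a_3 = 1·6 + 1·2 = 8
  a_4 = 1·8 + 1·6 = 14
  a_5 = 1·14 + 1·8 = 22
  a_6 = 1·22 + 1·14 = 36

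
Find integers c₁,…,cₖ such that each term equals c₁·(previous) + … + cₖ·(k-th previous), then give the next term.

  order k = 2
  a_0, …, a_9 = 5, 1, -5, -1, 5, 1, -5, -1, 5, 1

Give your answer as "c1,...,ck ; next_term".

  a_2 = 0·1 + -1·5 = -5
  a_3 = 0·-5 + -1·1 = -1
  a_4 = 0·-1 + -1·-5 = 5
  a_5 = 0·5 + -1·-1 = 1
  a_6 = 0·1 + -1·5 = -5
  a_7 = 0·-5 + -1·1 = -1
  a_8 = 0·-1 + -1·-5 = 5
  a_9 = 0·5 + -1·-1 = 1
  a_10 = 0·1 + -1·5 = -5

0,-1 ; -5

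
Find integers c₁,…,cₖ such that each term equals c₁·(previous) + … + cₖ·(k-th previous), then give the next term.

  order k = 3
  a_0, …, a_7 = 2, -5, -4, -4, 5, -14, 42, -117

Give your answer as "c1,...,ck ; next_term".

-2,2,-1 ; 332

  a_3 = -2·-4 + 2·-5 + -1·2 = -4
  a_4 = -2·-4 + 2·-4 + -1·-5 = 5
  a_5 = -2·5 + 2·-4 + -1·-4 = -14
  a_6 = -2·-14 + 2·5 + -1·-4 = 42
  a_7 = -2·42 + 2·-14 + -1·5 = -117
  a_8 = -2·-117 + 2·42 + -1·-14 = 332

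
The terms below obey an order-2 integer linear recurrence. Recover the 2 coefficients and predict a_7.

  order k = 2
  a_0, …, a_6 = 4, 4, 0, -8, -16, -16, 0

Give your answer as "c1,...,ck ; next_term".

2,-2 ; 32

  a_2 = 2·4 + -2·4 = 0
  a_3 = 2·0 + -2·4 = -8
  a_4 = 2·-8 + -2·0 = -16
  a_5 = 2·-16 + -2·-8 = -16
  a_6 = 2·-16 + -2·-16 = 0
  a_7 = 2·0 + -2·-16 = 32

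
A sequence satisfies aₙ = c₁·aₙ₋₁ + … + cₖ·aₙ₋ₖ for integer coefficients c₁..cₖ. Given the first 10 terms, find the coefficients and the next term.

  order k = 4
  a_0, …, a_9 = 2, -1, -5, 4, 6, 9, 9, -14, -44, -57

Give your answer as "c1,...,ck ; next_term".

1,-1,-1,-2 ; -17

  a_4 = 1·4 + -1·-5 + -1·-1 + -2·2 = 6
  a_5 = 1·6 + -1·4 + -1·-5 + -2·-1 = 9
  a_6 = 1·9 + -1·6 + -1·4 + -2·-5 = 9
  a_7 = 1·9 + -1·9 + -1·6 + -2·4 = -14
  a_8 = 1·-14 + -1·9 + -1·9 + -2·6 = -44
  a_9 = 1·-44 + -1·-14 + -1·9 + -2·9 = -57
  a_10 = 1·-57 + -1·-44 + -1·-14 + -2·9 = -17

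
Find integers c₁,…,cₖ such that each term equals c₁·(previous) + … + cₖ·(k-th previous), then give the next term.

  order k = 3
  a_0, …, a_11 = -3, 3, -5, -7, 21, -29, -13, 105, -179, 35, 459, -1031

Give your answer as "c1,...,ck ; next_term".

-1,-1,3 ; 677

  a_3 = -1·-5 + -1·3 + 3·-3 = -7
  a_4 = -1·-7 + -1·-5 + 3·3 = 21
  a_5 = -1·21 + -1·-7 + 3·-5 = -29
  a_6 = -1·-29 + -1·21 + 3·-7 = -13
  a_7 = -1·-13 + -1·-29 + 3·21 = 105
  a_8 = -1·105 + -1·-13 + 3·-29 = -179
  a_9 = -1·-179 + -1·105 + 3·-13 = 35
  a_10 = -1·35 + -1·-179 + 3·105 = 459
  a_11 = -1·459 + -1·35 + 3·-179 = -1031
  a_12 = -1·-1031 + -1·459 + 3·35 = 677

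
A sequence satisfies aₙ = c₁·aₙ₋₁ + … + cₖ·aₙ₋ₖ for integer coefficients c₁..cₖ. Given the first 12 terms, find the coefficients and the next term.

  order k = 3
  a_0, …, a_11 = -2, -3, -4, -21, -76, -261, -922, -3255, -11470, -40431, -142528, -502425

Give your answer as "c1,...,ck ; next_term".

  a_3 = 3·-4 + 1·-3 + 3·-2 = -21
  a_4 = 3·-21 + 1·-4 + 3·-3 = -76
  a_5 = 3·-76 + 1·-21 + 3·-4 = -261
  a_6 = 3·-261 + 1·-76 + 3·-21 = -922
  a_7 = 3·-922 + 1·-261 + 3·-76 = -3255
  a_8 = 3·-3255 + 1·-922 + 3·-261 = -11470
  a_9 = 3·-11470 + 1·-3255 + 3·-922 = -40431
  a_10 = 3·-40431 + 1·-11470 + 3·-3255 = -142528
  a_11 = 3·-142528 + 1·-40431 + 3·-11470 = -502425
  a_12 = 3·-502425 + 1·-142528 + 3·-40431 = -1771096

3,1,3 ; -1771096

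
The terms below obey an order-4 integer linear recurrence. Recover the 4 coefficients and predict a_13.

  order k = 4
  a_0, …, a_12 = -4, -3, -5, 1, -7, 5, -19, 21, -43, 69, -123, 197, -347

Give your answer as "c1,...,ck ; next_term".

0,1,-2,2 ; 581

  a_4 = 0·1 + 1·-5 + -2·-3 + 2·-4 = -7
  a_5 = 0·-7 + 1·1 + -2·-5 + 2·-3 = 5
  a_6 = 0·5 + 1·-7 + -2·1 + 2·-5 = -19
  a_7 = 0·-19 + 1·5 + -2·-7 + 2·1 = 21
  a_8 = 0·21 + 1·-19 + -2·5 + 2·-7 = -43
  a_9 = 0·-43 + 1·21 + -2·-19 + 2·5 = 69
  a_10 = 0·69 + 1·-43 + -2·21 + 2·-19 = -123
  a_11 = 0·-123 + 1·69 + -2·-43 + 2·21 = 197
  a_12 = 0·197 + 1·-123 + -2·69 + 2·-43 = -347
  a_13 = 0·-347 + 1·197 + -2·-123 + 2·69 = 581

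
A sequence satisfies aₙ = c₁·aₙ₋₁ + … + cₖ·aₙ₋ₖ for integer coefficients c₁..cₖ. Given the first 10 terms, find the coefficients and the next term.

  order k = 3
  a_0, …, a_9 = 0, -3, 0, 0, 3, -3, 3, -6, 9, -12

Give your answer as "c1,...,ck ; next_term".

  a_3 = -1·0 + 0·-3 + -1·0 = 0
  a_4 = -1·0 + 0·0 + -1·-3 = 3
  a_5 = -1·3 + 0·0 + -1·0 = -3
  a_6 = -1·-3 + 0·3 + -1·0 = 3
  a_7 = -1·3 + 0·-3 + -1·3 = -6
  a_8 = -1·-6 + 0·3 + -1·-3 = 9
  a_9 = -1·9 + 0·-6 + -1·3 = -12
  a_10 = -1·-12 + 0·9 + -1·-6 = 18

-1,0,-1 ; 18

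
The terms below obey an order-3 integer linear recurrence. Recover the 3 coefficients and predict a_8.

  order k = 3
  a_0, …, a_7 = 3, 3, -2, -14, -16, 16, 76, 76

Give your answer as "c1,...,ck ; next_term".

1,-2,-2 ; -108

  a_3 = 1·-2 + -2·3 + -2·3 = -14
  a_4 = 1·-14 + -2·-2 + -2·3 = -16
  a_5 = 1·-16 + -2·-14 + -2·-2 = 16
  a_6 = 1·16 + -2·-16 + -2·-14 = 76
  a_7 = 1·76 + -2·16 + -2·-16 = 76
  a_8 = 1·76 + -2·76 + -2·16 = -108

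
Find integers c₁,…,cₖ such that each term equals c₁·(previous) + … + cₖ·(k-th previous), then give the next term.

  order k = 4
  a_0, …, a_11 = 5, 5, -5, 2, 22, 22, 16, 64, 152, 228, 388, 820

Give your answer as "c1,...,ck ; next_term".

1,0,2,2 ; 1580

  a_4 = 1·2 + 0·-5 + 2·5 + 2·5 = 22
  a_5 = 1·22 + 0·2 + 2·-5 + 2·5 = 22
  a_6 = 1·22 + 0·22 + 2·2 + 2·-5 = 16
  a_7 = 1·16 + 0·22 + 2·22 + 2·2 = 64
  a_8 = 1·64 + 0·16 + 2·22 + 2·22 = 152
  a_9 = 1·152 + 0·64 + 2·16 + 2·22 = 228
  a_10 = 1·228 + 0·152 + 2·64 + 2·16 = 388
  a_11 = 1·388 + 0·228 + 2·152 + 2·64 = 820
  a_12 = 1·820 + 0·388 + 2·228 + 2·152 = 1580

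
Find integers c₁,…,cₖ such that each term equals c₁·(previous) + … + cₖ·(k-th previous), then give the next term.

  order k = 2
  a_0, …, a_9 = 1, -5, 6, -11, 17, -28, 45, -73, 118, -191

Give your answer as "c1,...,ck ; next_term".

  a_2 = -1·-5 + 1·1 = 6
  a_3 = -1·6 + 1·-5 = -11
  a_4 = -1·-11 + 1·6 = 17
  a_5 = -1·17 + 1·-11 = -28
  a_6 = -1·-28 + 1·17 = 45
  a_7 = -1·45 + 1·-28 = -73
  a_8 = -1·-73 + 1·45 = 118
  a_9 = -1·118 + 1·-73 = -191
  a_10 = -1·-191 + 1·118 = 309

-1,1 ; 309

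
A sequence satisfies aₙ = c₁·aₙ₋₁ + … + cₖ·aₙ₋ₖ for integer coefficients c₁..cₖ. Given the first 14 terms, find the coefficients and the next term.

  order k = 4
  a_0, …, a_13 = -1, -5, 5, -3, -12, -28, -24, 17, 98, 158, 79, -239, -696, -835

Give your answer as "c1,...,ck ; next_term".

2,-2,-1,1 ; 40

  a_4 = 2·-3 + -2·5 + -1·-5 + 1·-1 = -12
  a_5 = 2·-12 + -2·-3 + -1·5 + 1·-5 = -28
  a_6 = 2·-28 + -2·-12 + -1·-3 + 1·5 = -24
  a_7 = 2·-24 + -2·-28 + -1·-12 + 1·-3 = 17
  a_8 = 2·17 + -2·-24 + -1·-28 + 1·-12 = 98
  a_9 = 2·98 + -2·17 + -1·-24 + 1·-28 = 158
  a_10 = 2·158 + -2·98 + -1·17 + 1·-24 = 79
  a_11 = 2·79 + -2·158 + -1·98 + 1·17 = -239
  a_12 = 2·-239 + -2·79 + -1·158 + 1·98 = -696
  a_13 = 2·-696 + -2·-239 + -1·79 + 1·158 = -835
  a_14 = 2·-835 + -2·-696 + -1·-239 + 1·79 = 40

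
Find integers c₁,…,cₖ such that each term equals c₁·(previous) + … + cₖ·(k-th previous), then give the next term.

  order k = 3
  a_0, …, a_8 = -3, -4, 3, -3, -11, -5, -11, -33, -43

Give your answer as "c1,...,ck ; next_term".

  a_3 = 1·3 + 0·-4 + 2·-3 = -3
  a_4 = 1·-3 + 0·3 + 2·-4 = -11
  a_5 = 1·-11 + 0·-3 + 2·3 = -5
  a_6 = 1·-5 + 0·-11 + 2·-3 = -11
  a_7 = 1·-11 + 0·-5 + 2·-11 = -33
  a_8 = 1·-33 + 0·-11 + 2·-5 = -43
  a_9 = 1·-43 + 0·-33 + 2·-11 = -65

1,0,2 ; -65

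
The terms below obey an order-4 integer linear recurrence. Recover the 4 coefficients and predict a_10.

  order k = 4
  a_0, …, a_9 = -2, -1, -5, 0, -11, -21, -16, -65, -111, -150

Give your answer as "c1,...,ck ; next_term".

  a_4 = 0·0 + 1·-5 + 4·-1 + 1·-2 = -11
  a_5 = 0·-11 + 1·0 + 4·-5 + 1·-1 = -21
  a_6 = 0·-21 + 1·-11 + 4·0 + 1·-5 = -16
  a_7 = 0·-16 + 1·-21 + 4·-11 + 1·0 = -65
  a_8 = 0·-65 + 1·-16 + 4·-21 + 1·-11 = -111
  a_9 = 0·-111 + 1·-65 + 4·-16 + 1·-21 = -150
  a_10 = 0·-150 + 1·-111 + 4·-65 + 1·-16 = -387

0,1,4,1 ; -387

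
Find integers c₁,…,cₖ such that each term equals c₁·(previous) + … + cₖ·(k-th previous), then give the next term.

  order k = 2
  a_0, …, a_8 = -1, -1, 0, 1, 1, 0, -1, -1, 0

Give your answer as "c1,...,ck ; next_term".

1,-1 ; 1

  a_2 = 1·-1 + -1·-1 = 0
  a_3 = 1·0 + -1·-1 = 1
  a_4 = 1·1 + -1·0 = 1
  a_5 = 1·1 + -1·1 = 0
  a_6 = 1·0 + -1·1 = -1
  a_7 = 1·-1 + -1·0 = -1
  a_8 = 1·-1 + -1·-1 = 0
  a_9 = 1·0 + -1·-1 = 1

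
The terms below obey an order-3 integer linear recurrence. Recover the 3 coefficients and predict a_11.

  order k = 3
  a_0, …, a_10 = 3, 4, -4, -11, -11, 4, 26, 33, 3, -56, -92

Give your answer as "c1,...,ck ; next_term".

  a_3 = 1·-4 + -1·4 + -1·3 = -11
  a_4 = 1·-11 + -1·-4 + -1·4 = -11
  a_5 = 1·-11 + -1·-11 + -1·-4 = 4
  a_6 = 1·4 + -1·-11 + -1·-11 = 26
  a_7 = 1·26 + -1·4 + -1·-11 = 33
  a_8 = 1·33 + -1·26 + -1·4 = 3
  a_9 = 1·3 + -1·33 + -1·26 = -56
  a_10 = 1·-56 + -1·3 + -1·33 = -92
  a_11 = 1·-92 + -1·-56 + -1·3 = -39

1,-1,-1 ; -39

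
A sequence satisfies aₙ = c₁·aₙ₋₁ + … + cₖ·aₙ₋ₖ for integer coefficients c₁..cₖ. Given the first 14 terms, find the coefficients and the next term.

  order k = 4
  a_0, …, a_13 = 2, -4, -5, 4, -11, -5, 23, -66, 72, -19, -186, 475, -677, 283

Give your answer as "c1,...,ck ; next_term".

-2,-1,3,2 ; 1164

  a_4 = -2·4 + -1·-5 + 3·-4 + 2·2 = -11
  a_5 = -2·-11 + -1·4 + 3·-5 + 2·-4 = -5
  a_6 = -2·-5 + -1·-11 + 3·4 + 2·-5 = 23
  a_7 = -2·23 + -1·-5 + 3·-11 + 2·4 = -66
  a_8 = -2·-66 + -1·23 + 3·-5 + 2·-11 = 72
  a_9 = -2·72 + -1·-66 + 3·23 + 2·-5 = -19
  a_10 = -2·-19 + -1·72 + 3·-66 + 2·23 = -186
  a_11 = -2·-186 + -1·-19 + 3·72 + 2·-66 = 475
  a_12 = -2·475 + -1·-186 + 3·-19 + 2·72 = -677
  a_13 = -2·-677 + -1·475 + 3·-186 + 2·-19 = 283
  a_14 = -2·283 + -1·-677 + 3·475 + 2·-186 = 1164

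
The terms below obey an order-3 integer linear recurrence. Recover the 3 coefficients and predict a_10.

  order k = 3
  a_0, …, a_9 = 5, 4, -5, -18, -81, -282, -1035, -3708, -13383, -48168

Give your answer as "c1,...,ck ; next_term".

3,3,-3 ; -173529

  a_3 = 3·-5 + 3·4 + -3·5 = -18
  a_4 = 3·-18 + 3·-5 + -3·4 = -81
  a_5 = 3·-81 + 3·-18 + -3·-5 = -282
  a_6 = 3·-282 + 3·-81 + -3·-18 = -1035
  a_7 = 3·-1035 + 3·-282 + -3·-81 = -3708
  a_8 = 3·-3708 + 3·-1035 + -3·-282 = -13383
  a_9 = 3·-13383 + 3·-3708 + -3·-1035 = -48168
  a_10 = 3·-48168 + 3·-13383 + -3·-3708 = -173529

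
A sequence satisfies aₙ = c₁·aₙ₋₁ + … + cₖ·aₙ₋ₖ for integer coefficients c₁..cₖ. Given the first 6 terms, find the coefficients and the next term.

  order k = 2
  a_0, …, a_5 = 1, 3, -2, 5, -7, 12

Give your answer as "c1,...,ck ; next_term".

-1,1 ; -19

  a_2 = -1·3 + 1·1 = -2
  a_3 = -1·-2 + 1·3 = 5
  a_4 = -1·5 + 1·-2 = -7
  a_5 = -1·-7 + 1·5 = 12
  a_6 = -1·12 + 1·-7 = -19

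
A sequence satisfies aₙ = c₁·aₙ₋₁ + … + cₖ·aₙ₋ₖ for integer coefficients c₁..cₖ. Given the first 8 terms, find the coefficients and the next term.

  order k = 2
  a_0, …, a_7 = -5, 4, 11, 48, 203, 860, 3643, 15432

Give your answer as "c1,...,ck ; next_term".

4,1 ; 65371

  a_2 = 4·4 + 1·-5 = 11
  a_3 = 4·11 + 1·4 = 48
  a_4 = 4·48 + 1·11 = 203
  a_5 = 4·203 + 1·48 = 860
  a_6 = 4·860 + 1·203 = 3643
  a_7 = 4·3643 + 1·860 = 15432
  a_8 = 4·15432 + 1·3643 = 65371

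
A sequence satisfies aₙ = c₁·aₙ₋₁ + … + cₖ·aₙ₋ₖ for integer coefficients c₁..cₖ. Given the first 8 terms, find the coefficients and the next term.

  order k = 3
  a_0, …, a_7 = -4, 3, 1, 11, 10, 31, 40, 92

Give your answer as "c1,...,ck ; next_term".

  a_3 = 1·1 + 2·3 + -1·-4 = 11
  a_4 = 1·11 + 2·1 + -1·3 = 10
  a_5 = 1·10 + 2·11 + -1·1 = 31
  a_6 = 1·31 + 2·10 + -1·11 = 40
  a_7 = 1·40 + 2·31 + -1·10 = 92
  a_8 = 1·92 + 2·40 + -1·31 = 141

1,2,-1 ; 141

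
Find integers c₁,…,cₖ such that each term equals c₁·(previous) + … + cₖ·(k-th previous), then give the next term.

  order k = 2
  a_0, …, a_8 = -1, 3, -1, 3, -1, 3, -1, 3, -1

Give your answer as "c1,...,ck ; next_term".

0,1 ; 3

  a_2 = 0·3 + 1·-1 = -1
  a_3 = 0·-1 + 1·3 = 3
  a_4 = 0·3 + 1·-1 = -1
  a_5 = 0·-1 + 1·3 = 3
  a_6 = 0·3 + 1·-1 = -1
  a_7 = 0·-1 + 1·3 = 3
  a_8 = 0·3 + 1·-1 = -1
  a_9 = 0·-1 + 1·3 = 3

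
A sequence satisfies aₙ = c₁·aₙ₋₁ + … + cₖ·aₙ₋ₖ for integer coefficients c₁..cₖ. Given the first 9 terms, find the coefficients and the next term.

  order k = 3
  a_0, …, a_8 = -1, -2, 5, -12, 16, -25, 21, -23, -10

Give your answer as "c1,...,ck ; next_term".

-1,2,3 ; 27

  a_3 = -1·5 + 2·-2 + 3·-1 = -12
  a_4 = -1·-12 + 2·5 + 3·-2 = 16
  a_5 = -1·16 + 2·-12 + 3·5 = -25
  a_6 = -1·-25 + 2·16 + 3·-12 = 21
  a_7 = -1·21 + 2·-25 + 3·16 = -23
  a_8 = -1·-23 + 2·21 + 3·-25 = -10
  a_9 = -1·-10 + 2·-23 + 3·21 = 27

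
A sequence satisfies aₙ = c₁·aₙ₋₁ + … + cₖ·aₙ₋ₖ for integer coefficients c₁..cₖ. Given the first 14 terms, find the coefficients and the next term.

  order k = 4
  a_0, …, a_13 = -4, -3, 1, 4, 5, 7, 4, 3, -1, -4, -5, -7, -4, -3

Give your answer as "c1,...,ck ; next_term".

0,1,0,-1 ; 1

  a_4 = 0·4 + 1·1 + 0·-3 + -1·-4 = 5
  a_5 = 0·5 + 1·4 + 0·1 + -1·-3 = 7
  a_6 = 0·7 + 1·5 + 0·4 + -1·1 = 4
  a_7 = 0·4 + 1·7 + 0·5 + -1·4 = 3
  a_8 = 0·3 + 1·4 + 0·7 + -1·5 = -1
  a_9 = 0·-1 + 1·3 + 0·4 + -1·7 = -4
  a_10 = 0·-4 + 1·-1 + 0·3 + -1·4 = -5
  a_11 = 0·-5 + 1·-4 + 0·-1 + -1·3 = -7
  a_12 = 0·-7 + 1·-5 + 0·-4 + -1·-1 = -4
  a_13 = 0·-4 + 1·-7 + 0·-5 + -1·-4 = -3
  a_14 = 0·-3 + 1·-4 + 0·-7 + -1·-5 = 1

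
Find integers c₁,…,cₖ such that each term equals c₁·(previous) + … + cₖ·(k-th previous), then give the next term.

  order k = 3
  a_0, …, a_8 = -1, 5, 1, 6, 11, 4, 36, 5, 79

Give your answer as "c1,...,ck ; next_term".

  a_3 = -1·1 + 2·5 + 3·-1 = 6
  a_4 = -1·6 + 2·1 + 3·5 = 11
  a_5 = -1·11 + 2·6 + 3·1 = 4
  a_6 = -1·4 + 2·11 + 3·6 = 36
  a_7 = -1·36 + 2·4 + 3·11 = 5
  a_8 = -1·5 + 2·36 + 3·4 = 79
  a_9 = -1·79 + 2·5 + 3·36 = 39

-1,2,3 ; 39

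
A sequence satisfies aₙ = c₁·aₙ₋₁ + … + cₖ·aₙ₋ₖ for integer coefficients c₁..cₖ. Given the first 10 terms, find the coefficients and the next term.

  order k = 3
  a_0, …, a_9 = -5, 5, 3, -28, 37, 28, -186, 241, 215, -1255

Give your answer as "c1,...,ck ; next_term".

  a_3 = -1·3 + -2·5 + 3·-5 = -28
  a_4 = -1·-28 + -2·3 + 3·5 = 37
  a_5 = -1·37 + -2·-28 + 3·3 = 28
  a_6 = -1·28 + -2·37 + 3·-28 = -186
  a_7 = -1·-186 + -2·28 + 3·37 = 241
  a_8 = -1·241 + -2·-186 + 3·28 = 215
  a_9 = -1·215 + -2·241 + 3·-186 = -1255
  a_10 = -1·-1255 + -2·215 + 3·241 = 1548

-1,-2,3 ; 1548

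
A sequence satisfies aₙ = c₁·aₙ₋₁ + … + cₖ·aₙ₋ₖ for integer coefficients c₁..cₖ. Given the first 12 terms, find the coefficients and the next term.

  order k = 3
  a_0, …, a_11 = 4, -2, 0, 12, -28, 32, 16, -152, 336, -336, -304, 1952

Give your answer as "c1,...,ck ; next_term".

-2,-2,2 ; -3968

  a_3 = -2·0 + -2·-2 + 2·4 = 12
  a_4 = -2·12 + -2·0 + 2·-2 = -28
  a_5 = -2·-28 + -2·12 + 2·0 = 32
  a_6 = -2·32 + -2·-28 + 2·12 = 16
  a_7 = -2·16 + -2·32 + 2·-28 = -152
  a_8 = -2·-152 + -2·16 + 2·32 = 336
  a_9 = -2·336 + -2·-152 + 2·16 = -336
  a_10 = -2·-336 + -2·336 + 2·-152 = -304
  a_11 = -2·-304 + -2·-336 + 2·336 = 1952
  a_12 = -2·1952 + -2·-304 + 2·-336 = -3968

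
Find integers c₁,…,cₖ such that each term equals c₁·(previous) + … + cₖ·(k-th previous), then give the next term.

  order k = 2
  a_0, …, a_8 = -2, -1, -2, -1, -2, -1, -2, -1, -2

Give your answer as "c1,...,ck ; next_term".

0,1 ; -1

  a_2 = 0·-1 + 1·-2 = -2
  a_3 = 0·-2 + 1·-1 = -1
  a_4 = 0·-1 + 1·-2 = -2
  a_5 = 0·-2 + 1·-1 = -1
  a_6 = 0·-1 + 1·-2 = -2
  a_7 = 0·-2 + 1·-1 = -1
  a_8 = 0·-1 + 1·-2 = -2
  a_9 = 0·-2 + 1·-1 = -1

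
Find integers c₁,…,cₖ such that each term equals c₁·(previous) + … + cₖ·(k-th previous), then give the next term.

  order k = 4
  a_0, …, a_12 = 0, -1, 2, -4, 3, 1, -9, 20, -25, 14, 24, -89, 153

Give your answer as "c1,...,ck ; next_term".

-1,0,1,-2 ; -157

  a_4 = -1·-4 + 0·2 + 1·-1 + -2·0 = 3
  a_5 = -1·3 + 0·-4 + 1·2 + -2·-1 = 1
  a_6 = -1·1 + 0·3 + 1·-4 + -2·2 = -9
  a_7 = -1·-9 + 0·1 + 1·3 + -2·-4 = 20
  a_8 = -1·20 + 0·-9 + 1·1 + -2·3 = -25
  a_9 = -1·-25 + 0·20 + 1·-9 + -2·1 = 14
  a_10 = -1·14 + 0·-25 + 1·20 + -2·-9 = 24
  a_11 = -1·24 + 0·14 + 1·-25 + -2·20 = -89
  a_12 = -1·-89 + 0·24 + 1·14 + -2·-25 = 153
  a_13 = -1·153 + 0·-89 + 1·24 + -2·14 = -157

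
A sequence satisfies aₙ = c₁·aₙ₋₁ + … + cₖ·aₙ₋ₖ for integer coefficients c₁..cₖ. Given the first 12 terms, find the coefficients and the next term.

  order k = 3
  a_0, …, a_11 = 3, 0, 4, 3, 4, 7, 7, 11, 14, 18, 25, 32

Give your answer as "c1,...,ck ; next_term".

  a_3 = 0·4 + 1·0 + 1·3 = 3
  a_4 = 0·3 + 1·4 + 1·0 = 4
  a_5 = 0·4 + 1·3 + 1·4 = 7
  a_6 = 0·7 + 1·4 + 1·3 = 7
  a_7 = 0·7 + 1·7 + 1·4 = 11
  a_8 = 0·11 + 1·7 + 1·7 = 14
  a_9 = 0·14 + 1·11 + 1·7 = 18
  a_10 = 0·18 + 1·14 + 1·11 = 25
  a_11 = 0·25 + 1·18 + 1·14 = 32
  a_12 = 0·32 + 1·25 + 1·18 = 43

0,1,1 ; 43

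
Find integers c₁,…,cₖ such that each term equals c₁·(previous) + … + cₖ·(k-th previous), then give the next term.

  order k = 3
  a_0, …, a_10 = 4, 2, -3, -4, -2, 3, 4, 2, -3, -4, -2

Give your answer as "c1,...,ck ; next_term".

0,0,-1 ; 3

  a_3 = 0·-3 + 0·2 + -1·4 = -4
  a_4 = 0·-4 + 0·-3 + -1·2 = -2
  a_5 = 0·-2 + 0·-4 + -1·-3 = 3
  a_6 = 0·3 + 0·-2 + -1·-4 = 4
  a_7 = 0·4 + 0·3 + -1·-2 = 2
  a_8 = 0·2 + 0·4 + -1·3 = -3
  a_9 = 0·-3 + 0·2 + -1·4 = -4
  a_10 = 0·-4 + 0·-3 + -1·2 = -2
  a_11 = 0·-2 + 0·-4 + -1·-3 = 3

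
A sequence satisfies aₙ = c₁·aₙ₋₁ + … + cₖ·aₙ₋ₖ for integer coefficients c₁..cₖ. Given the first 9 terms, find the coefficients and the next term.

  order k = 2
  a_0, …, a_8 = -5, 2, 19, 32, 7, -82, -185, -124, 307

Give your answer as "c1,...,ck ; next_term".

  a_2 = 2·2 + -3·-5 = 19
  a_3 = 2·19 + -3·2 = 32
  a_4 = 2·32 + -3·19 = 7
  a_5 = 2·7 + -3·32 = -82
  a_6 = 2·-82 + -3·7 = -185
  a_7 = 2·-185 + -3·-82 = -124
  a_8 = 2·-124 + -3·-185 = 307
  a_9 = 2·307 + -3·-124 = 986

2,-3 ; 986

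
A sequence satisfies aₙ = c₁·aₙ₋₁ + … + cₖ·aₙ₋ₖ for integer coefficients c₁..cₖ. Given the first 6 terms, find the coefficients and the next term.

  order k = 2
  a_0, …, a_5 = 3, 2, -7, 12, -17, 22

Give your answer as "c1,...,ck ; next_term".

-2,-1 ; -27

  a_2 = -2·2 + -1·3 = -7
  a_3 = -2·-7 + -1·2 = 12
  a_4 = -2·12 + -1·-7 = -17
  a_5 = -2·-17 + -1·12 = 22
  a_6 = -2·22 + -1·-17 = -27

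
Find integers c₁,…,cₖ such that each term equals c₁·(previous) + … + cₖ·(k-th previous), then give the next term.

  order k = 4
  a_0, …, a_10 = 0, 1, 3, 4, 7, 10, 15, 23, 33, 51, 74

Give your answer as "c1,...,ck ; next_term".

0,2,1,-1 ; 112

  a_4 = 0·4 + 2·3 + 1·1 + -1·0 = 7
  a_5 = 0·7 + 2·4 + 1·3 + -1·1 = 10
  a_6 = 0·10 + 2·7 + 1·4 + -1·3 = 15
  a_7 = 0·15 + 2·10 + 1·7 + -1·4 = 23
  a_8 = 0·23 + 2·15 + 1·10 + -1·7 = 33
  a_9 = 0·33 + 2·23 + 1·15 + -1·10 = 51
  a_10 = 0·51 + 2·33 + 1·23 + -1·15 = 74
  a_11 = 0·74 + 2·51 + 1·33 + -1·23 = 112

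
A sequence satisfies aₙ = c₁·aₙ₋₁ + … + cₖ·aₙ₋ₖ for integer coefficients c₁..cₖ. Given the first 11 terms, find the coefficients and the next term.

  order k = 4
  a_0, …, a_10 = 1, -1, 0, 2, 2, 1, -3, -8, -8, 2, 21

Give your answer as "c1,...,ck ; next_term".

  a_4 = 1·2 + -1·0 + -1·-1 + -1·1 = 2
  a_5 = 1·2 + -1·2 + -1·0 + -1·-1 = 1
  a_6 = 1·1 + -1·2 + -1·2 + -1·0 = -3
  a_7 = 1·-3 + -1·1 + -1·2 + -1·2 = -8
  a_8 = 1·-8 + -1·-3 + -1·1 + -1·2 = -8
  a_9 = 1·-8 + -1·-8 + -1·-3 + -1·1 = 2
  a_10 = 1·2 + -1·-8 + -1·-8 + -1·-3 = 21
  a_11 = 1·21 + -1·2 + -1·-8 + -1·-8 = 35

1,-1,-1,-1 ; 35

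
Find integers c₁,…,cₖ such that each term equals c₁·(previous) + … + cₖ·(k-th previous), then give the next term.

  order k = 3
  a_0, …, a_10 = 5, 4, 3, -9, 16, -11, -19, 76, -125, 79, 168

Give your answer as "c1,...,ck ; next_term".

  a_3 = -2·3 + -2·4 + 1·5 = -9
  a_4 = -2·-9 + -2·3 + 1·4 = 16
  a_5 = -2·16 + -2·-9 + 1·3 = -11
  a_6 = -2·-11 + -2·16 + 1·-9 = -19
  a_7 = -2·-19 + -2·-11 + 1·16 = 76
  a_8 = -2·76 + -2·-19 + 1·-11 = -125
  a_9 = -2·-125 + -2·76 + 1·-19 = 79
  a_10 = -2·79 + -2·-125 + 1·76 = 168
  a_11 = -2·168 + -2·79 + 1·-125 = -619

-2,-2,1 ; -619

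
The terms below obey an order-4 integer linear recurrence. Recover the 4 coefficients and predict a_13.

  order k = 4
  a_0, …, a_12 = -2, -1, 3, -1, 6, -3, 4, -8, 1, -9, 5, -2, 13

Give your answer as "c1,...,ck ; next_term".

  a_4 = 0·-1 + 1·3 + -1·-1 + -1·-2 = 6
  a_5 = 0·6 + 1·-1 + -1·3 + -1·-1 = -3
  a_6 = 0·-3 + 1·6 + -1·-1 + -1·3 = 4
  a_7 = 0·4 + 1·-3 + -1·6 + -1·-1 = -8
  a_8 = 0·-8 + 1·4 + -1·-3 + -1·6 = 1
  a_9 = 0·1 + 1·-8 + -1·4 + -1·-3 = -9
  a_10 = 0·-9 + 1·1 + -1·-8 + -1·4 = 5
  a_11 = 0·5 + 1·-9 + -1·1 + -1·-8 = -2
  a_12 = 0·-2 + 1·5 + -1·-9 + -1·1 = 13
  a_13 = 0·13 + 1·-2 + -1·5 + -1·-9 = 2

0,1,-1,-1 ; 2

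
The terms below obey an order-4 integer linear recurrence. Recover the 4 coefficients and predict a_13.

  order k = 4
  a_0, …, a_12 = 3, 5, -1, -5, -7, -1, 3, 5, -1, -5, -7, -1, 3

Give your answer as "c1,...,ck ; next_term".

  a_4 = 1·-5 + 0·-1 + -1·5 + 1·3 = -7
  a_5 = 1·-7 + 0·-5 + -1·-1 + 1·5 = -1
  a_6 = 1·-1 + 0·-7 + -1·-5 + 1·-1 = 3
  a_7 = 1·3 + 0·-1 + -1·-7 + 1·-5 = 5
  a_8 = 1·5 + 0·3 + -1·-1 + 1·-7 = -1
  a_9 = 1·-1 + 0·5 + -1·3 + 1·-1 = -5
  a_10 = 1·-5 + 0·-1 + -1·5 + 1·3 = -7
  a_11 = 1·-7 + 0·-5 + -1·-1 + 1·5 = -1
  a_12 = 1·-1 + 0·-7 + -1·-5 + 1·-1 = 3
  a_13 = 1·3 + 0·-1 + -1·-7 + 1·-5 = 5

1,0,-1,1 ; 5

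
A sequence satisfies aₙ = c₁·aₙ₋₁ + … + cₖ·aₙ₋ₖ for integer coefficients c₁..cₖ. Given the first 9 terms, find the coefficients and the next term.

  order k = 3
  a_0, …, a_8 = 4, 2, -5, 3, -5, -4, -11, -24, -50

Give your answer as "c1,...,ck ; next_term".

1,2,1 ; -109

  a_3 = 1·-5 + 2·2 + 1·4 = 3
  a_4 = 1·3 + 2·-5 + 1·2 = -5
  a_5 = 1·-5 + 2·3 + 1·-5 = -4
  a_6 = 1·-4 + 2·-5 + 1·3 = -11
  a_7 = 1·-11 + 2·-4 + 1·-5 = -24
  a_8 = 1·-24 + 2·-11 + 1·-4 = -50
  a_9 = 1·-50 + 2·-24 + 1·-11 = -109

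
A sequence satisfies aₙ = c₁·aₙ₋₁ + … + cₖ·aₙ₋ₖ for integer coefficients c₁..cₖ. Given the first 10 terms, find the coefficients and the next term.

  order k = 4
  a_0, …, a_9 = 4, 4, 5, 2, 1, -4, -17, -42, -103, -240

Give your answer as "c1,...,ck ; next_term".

  a_4 = 2·2 + 1·5 + 0·4 + -2·4 = 1
  a_5 = 2·1 + 1·2 + 0·5 + -2·4 = -4
  a_6 = 2·-4 + 1·1 + 0·2 + -2·5 = -17
  a_7 = 2·-17 + 1·-4 + 0·1 + -2·2 = -42
  a_8 = 2·-42 + 1·-17 + 0·-4 + -2·1 = -103
  a_9 = 2·-103 + 1·-42 + 0·-17 + -2·-4 = -240
  a_10 = 2·-240 + 1·-103 + 0·-42 + -2·-17 = -549

2,1,0,-2 ; -549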